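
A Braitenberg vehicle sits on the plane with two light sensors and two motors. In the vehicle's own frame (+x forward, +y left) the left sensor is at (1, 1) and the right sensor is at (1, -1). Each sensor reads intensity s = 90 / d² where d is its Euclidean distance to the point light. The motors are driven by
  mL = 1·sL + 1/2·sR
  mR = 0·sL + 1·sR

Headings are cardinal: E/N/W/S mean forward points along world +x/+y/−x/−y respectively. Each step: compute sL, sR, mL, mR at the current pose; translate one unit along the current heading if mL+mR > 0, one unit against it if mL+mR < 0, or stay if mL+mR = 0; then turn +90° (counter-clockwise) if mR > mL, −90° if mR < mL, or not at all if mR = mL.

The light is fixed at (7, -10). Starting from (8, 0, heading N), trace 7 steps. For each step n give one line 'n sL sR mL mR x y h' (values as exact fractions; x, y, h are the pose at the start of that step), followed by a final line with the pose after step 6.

n=0: pose=(8,0,N); sL=90/121, sR=18/25; mL=3339/3025, mR=18/25; mL+mR=5517/3025 → advance +1; mR−mL=-1161/3025 → turn -1·90°
n=1: pose=(8,1,E); sL=45/74, sR=45/52; mL=4005/3848, mR=45/52; mL+mR=7335/3848 → advance +1; mR−mL=-675/3848 → turn -1·90°
n=2: pose=(9,1,S); sL=90/109, sR=90/101; mL=13995/11009, mR=90/101; mL+mR=23805/11009 → advance +1; mR−mL=-4185/11009 → turn -1·90°
n=3: pose=(9,0,W); sL=45/41, sR=45/61; mL=7335/5002, mR=45/61; mL+mR=11025/5002 → advance +1; mR−mL=-3645/5002 → turn -1·90°
n=4: pose=(8,0,N); sL=90/121, sR=18/25; mL=3339/3025, mR=18/25; mL+mR=5517/3025 → advance +1; mR−mL=-1161/3025 → turn -1·90°
n=5: pose=(8,1,E); sL=45/74, sR=45/52; mL=4005/3848, mR=45/52; mL+mR=7335/3848 → advance +1; mR−mL=-675/3848 → turn -1·90°
n=6: pose=(9,1,S); sL=90/109, sR=90/101; mL=13995/11009, mR=90/101; mL+mR=23805/11009 → advance +1; mR−mL=-4185/11009 → turn -1·90°

0 90/121 18/25 3339/3025 18/25 8 0 N
1 45/74 45/52 4005/3848 45/52 8 1 E
2 90/109 90/101 13995/11009 90/101 9 1 S
3 45/41 45/61 7335/5002 45/61 9 0 W
4 90/121 18/25 3339/3025 18/25 8 0 N
5 45/74 45/52 4005/3848 45/52 8 1 E
6 90/109 90/101 13995/11009 90/101 9 1 S
final 9 0 W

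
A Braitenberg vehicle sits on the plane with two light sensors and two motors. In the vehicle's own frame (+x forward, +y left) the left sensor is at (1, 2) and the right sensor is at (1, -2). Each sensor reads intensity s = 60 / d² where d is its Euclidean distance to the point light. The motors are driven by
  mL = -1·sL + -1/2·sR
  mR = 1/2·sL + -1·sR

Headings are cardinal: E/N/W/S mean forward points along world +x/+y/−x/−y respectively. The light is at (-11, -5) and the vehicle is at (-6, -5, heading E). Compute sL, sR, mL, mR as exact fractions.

left sensor world pos  = (-5, -3); dL² = 40
right sensor world pos = (-5, -7); dR² = 40
sL = 60/40 = 3/2
sR = 60/40 = 3/2
mL = -1·sL + -1/2·sR = -9/4
mR = 1/2·sL + -1·sR = -3/4

3/2 3/2 -9/4 -3/4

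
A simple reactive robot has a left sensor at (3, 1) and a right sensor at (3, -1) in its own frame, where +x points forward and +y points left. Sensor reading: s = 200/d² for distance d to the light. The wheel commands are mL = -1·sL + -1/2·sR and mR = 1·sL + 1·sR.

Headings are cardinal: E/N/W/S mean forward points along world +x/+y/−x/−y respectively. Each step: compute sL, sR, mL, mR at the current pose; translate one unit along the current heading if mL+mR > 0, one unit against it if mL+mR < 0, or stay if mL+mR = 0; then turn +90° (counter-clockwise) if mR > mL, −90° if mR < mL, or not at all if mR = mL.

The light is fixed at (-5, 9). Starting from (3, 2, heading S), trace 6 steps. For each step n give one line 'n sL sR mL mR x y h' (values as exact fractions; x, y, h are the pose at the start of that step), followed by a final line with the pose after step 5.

0 200/181 200/149 -47900/26969 66000/26969 3 2 S
1 20/17 100/101 -2870/1717 3720/1717 3 1 E
2 200/89 8/5 -1356/445 1712/445 4 1 N
3 2 25/9 -61/18 43/9 4 2 W
4 200/181 200/149 -47900/26969 66000/26969 3 2 S
5 20/17 100/101 -2870/1717 3720/1717 3 1 E
final 4 1 N

n=0: pose=(3,2,S); sL=200/181, sR=200/149; mL=-47900/26969, mR=66000/26969; mL+mR=100/149 → advance +1; mR−mL=113900/26969 → turn +1·90°
n=1: pose=(3,1,E); sL=20/17, sR=100/101; mL=-2870/1717, mR=3720/1717; mL+mR=50/101 → advance +1; mR−mL=6590/1717 → turn +1·90°
n=2: pose=(4,1,N); sL=200/89, sR=8/5; mL=-1356/445, mR=1712/445; mL+mR=4/5 → advance +1; mR−mL=3068/445 → turn +1·90°
n=3: pose=(4,2,W); sL=2, sR=25/9; mL=-61/18, mR=43/9; mL+mR=25/18 → advance +1; mR−mL=49/6 → turn +1·90°
n=4: pose=(3,2,S); sL=200/181, sR=200/149; mL=-47900/26969, mR=66000/26969; mL+mR=100/149 → advance +1; mR−mL=113900/26969 → turn +1·90°
n=5: pose=(3,1,E); sL=20/17, sR=100/101; mL=-2870/1717, mR=3720/1717; mL+mR=50/101 → advance +1; mR−mL=6590/1717 → turn +1·90°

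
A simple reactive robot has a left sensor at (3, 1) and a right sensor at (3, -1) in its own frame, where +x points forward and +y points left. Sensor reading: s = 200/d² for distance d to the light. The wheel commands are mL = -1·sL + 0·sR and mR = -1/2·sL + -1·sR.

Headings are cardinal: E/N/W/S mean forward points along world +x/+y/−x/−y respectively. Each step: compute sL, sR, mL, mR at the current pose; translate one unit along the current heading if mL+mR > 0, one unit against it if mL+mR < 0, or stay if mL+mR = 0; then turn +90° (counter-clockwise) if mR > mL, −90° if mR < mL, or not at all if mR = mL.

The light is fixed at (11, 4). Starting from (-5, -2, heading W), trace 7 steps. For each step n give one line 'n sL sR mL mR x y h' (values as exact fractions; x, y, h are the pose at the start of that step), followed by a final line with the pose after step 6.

0 20/41 100/193 -20/41 -6030/7913 -5 -2 W
1 40/53 40/41 -40/53 -2940/2173 -4 -2 N
2 10/9 25/26 -10/9 -355/234 -4 -3 E
3 8/13 200/389 -8/13 -4156/5057 -5 -3 S
4 20/41 100/193 -20/41 -6030/7913 -5 -2 W
5 40/53 40/41 -40/53 -2940/2173 -4 -2 N
6 10/9 25/26 -10/9 -355/234 -4 -3 E
final -5 -3 S

n=0: pose=(-5,-2,W); sL=20/41, sR=100/193; mL=-20/41, mR=-6030/7913; mL+mR=-9890/7913 → advance -1; mR−mL=-2170/7913 → turn -1·90°
n=1: pose=(-4,-2,N); sL=40/53, sR=40/41; mL=-40/53, mR=-2940/2173; mL+mR=-4580/2173 → advance -1; mR−mL=-1300/2173 → turn -1·90°
n=2: pose=(-4,-3,E); sL=10/9, sR=25/26; mL=-10/9, mR=-355/234; mL+mR=-205/78 → advance -1; mR−mL=-95/234 → turn -1·90°
n=3: pose=(-5,-3,S); sL=8/13, sR=200/389; mL=-8/13, mR=-4156/5057; mL+mR=-7268/5057 → advance -1; mR−mL=-1044/5057 → turn -1·90°
n=4: pose=(-5,-2,W); sL=20/41, sR=100/193; mL=-20/41, mR=-6030/7913; mL+mR=-9890/7913 → advance -1; mR−mL=-2170/7913 → turn -1·90°
n=5: pose=(-4,-2,N); sL=40/53, sR=40/41; mL=-40/53, mR=-2940/2173; mL+mR=-4580/2173 → advance -1; mR−mL=-1300/2173 → turn -1·90°
n=6: pose=(-4,-3,E); sL=10/9, sR=25/26; mL=-10/9, mR=-355/234; mL+mR=-205/78 → advance -1; mR−mL=-95/234 → turn -1·90°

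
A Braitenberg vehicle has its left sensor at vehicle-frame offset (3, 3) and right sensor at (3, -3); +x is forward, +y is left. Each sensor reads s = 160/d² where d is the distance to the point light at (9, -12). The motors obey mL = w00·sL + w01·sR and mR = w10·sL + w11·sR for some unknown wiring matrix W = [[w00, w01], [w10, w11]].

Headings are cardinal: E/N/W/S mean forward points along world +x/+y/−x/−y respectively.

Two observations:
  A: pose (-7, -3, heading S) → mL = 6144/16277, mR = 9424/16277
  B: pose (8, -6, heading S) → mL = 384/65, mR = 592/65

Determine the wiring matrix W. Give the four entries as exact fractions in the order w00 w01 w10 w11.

1 -1 1 -1/2

obs A: pose=(-7,-3,S) → sL=32/41, sR=160/397, mL=6144/16277, mR=9424/16277
obs B: pose=(8,-6,S) → sL=160/13, sR=32/5, mL=384/65, mR=592/65
sensor matrix S = [[32/41, 160/397], [160/13, 32/5]]; det S = 36864/1058005
solve [mL_A; mL_B] = S·[w00; w01] and [mR_A; mR_B] = S·[w10; w11]:
  w00 = 1, w01 = -1, w10 = 1, w11 = -1/2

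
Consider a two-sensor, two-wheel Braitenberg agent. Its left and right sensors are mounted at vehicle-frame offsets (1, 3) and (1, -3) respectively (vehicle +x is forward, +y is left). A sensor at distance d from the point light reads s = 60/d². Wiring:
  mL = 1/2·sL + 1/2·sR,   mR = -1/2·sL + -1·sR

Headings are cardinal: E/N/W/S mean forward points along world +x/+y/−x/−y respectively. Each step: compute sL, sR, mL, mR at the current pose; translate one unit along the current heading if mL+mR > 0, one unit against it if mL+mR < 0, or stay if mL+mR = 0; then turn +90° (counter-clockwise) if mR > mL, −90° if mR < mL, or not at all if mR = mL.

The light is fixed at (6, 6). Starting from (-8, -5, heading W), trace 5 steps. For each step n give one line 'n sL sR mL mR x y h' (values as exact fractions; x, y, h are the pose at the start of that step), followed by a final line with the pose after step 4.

n=0: pose=(-8,-5,W); sL=60/421, sR=60/289; mL=21300/121669, mR=-33930/121669; mL+mR=-30/289 → advance -1; mR−mL=-55230/121669 → turn -1·90°
n=1: pose=(-7,-5,N); sL=15/89, sR=3/10; mL=417/1780, mR=-171/445; mL+mR=-3/20 → advance -1; mR−mL=-1101/1780 → turn -1·90°
n=2: pose=(-7,-6,E); sL=4/15, sR=20/123; mL=44/205, mR=-182/615; mL+mR=-10/123 → advance -1; mR−mL=-314/615 → turn -1·90°
n=3: pose=(-8,-6,S); sL=6/29, sR=30/229; mL=1122/6641, mR=-1557/6641; mL+mR=-15/229 → advance -1; mR−mL=-2679/6641 → turn -1·90°
n=4: pose=(-8,-5,W); sL=60/421, sR=60/289; mL=21300/121669, mR=-33930/121669; mL+mR=-30/289 → advance -1; mR−mL=-55230/121669 → turn -1·90°

0 60/421 60/289 21300/121669 -33930/121669 -8 -5 W
1 15/89 3/10 417/1780 -171/445 -7 -5 N
2 4/15 20/123 44/205 -182/615 -7 -6 E
3 6/29 30/229 1122/6641 -1557/6641 -8 -6 S
4 60/421 60/289 21300/121669 -33930/121669 -8 -5 W
final -7 -5 N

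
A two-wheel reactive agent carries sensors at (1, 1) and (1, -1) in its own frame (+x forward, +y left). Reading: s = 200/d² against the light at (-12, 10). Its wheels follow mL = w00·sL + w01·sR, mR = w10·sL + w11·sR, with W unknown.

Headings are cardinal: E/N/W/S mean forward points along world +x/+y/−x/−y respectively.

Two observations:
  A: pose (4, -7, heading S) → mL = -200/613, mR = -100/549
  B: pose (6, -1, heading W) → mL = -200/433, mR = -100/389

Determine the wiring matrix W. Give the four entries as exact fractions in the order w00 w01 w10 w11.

-1 0 0 -1/2

obs A: pose=(4,-7,S) → sL=200/613, sR=200/549, mL=-200/613, mR=-100/549
obs B: pose=(6,-1,W) → sL=200/433, sR=200/389, mL=-200/433, mR=-100/389
sensor matrix S = [[200/613, 200/549], [200/433, 200/389]]; det S = -29600000/56685282669
solve [mL_A; mL_B] = S·[w00; w01] and [mR_A; mR_B] = S·[w10; w11]:
  w00 = -1, w01 = 0, w10 = 0, w11 = -1/2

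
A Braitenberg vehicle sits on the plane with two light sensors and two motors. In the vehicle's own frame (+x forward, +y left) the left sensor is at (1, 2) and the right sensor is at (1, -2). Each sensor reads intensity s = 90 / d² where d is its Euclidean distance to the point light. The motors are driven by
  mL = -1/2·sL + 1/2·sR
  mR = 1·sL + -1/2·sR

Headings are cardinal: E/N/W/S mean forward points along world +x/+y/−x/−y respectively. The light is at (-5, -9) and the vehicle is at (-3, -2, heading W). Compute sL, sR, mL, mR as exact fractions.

left sensor world pos  = (-4, -4); dL² = 26
right sensor world pos = (-4, 0); dR² = 82
sL = 90/26 = 45/13
sR = 90/82 = 45/41
mL = -1/2·sL + 1/2·sR = -630/533
mR = 1·sL + -1/2·sR = 3105/1066

45/13 45/41 -630/533 3105/1066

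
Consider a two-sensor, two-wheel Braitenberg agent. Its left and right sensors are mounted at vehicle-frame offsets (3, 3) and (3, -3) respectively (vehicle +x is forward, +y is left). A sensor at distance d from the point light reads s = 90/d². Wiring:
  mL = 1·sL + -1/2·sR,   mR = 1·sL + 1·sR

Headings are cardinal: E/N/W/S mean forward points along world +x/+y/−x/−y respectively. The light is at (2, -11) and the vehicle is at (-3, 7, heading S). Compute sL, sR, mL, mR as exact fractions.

90/229 90/289 15705/66181 46620/66181

left sensor world pos  = (0, 4); dL² = 229
right sensor world pos = (-6, 4); dR² = 289
sL = 90/229 = 90/229
sR = 90/289 = 90/289
mL = 1·sL + -1/2·sR = 15705/66181
mR = 1·sL + 1·sR = 46620/66181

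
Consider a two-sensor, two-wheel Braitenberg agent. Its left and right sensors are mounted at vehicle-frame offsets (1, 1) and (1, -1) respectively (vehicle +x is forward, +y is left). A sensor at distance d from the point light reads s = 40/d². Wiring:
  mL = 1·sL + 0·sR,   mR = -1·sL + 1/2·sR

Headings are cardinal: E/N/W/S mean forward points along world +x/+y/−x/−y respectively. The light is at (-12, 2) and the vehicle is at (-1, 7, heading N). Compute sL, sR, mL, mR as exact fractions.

left sensor world pos  = (-2, 8); dL² = 136
right sensor world pos = (0, 8); dR² = 180
sL = 40/136 = 5/17
sR = 40/180 = 2/9
mL = 1·sL + 0·sR = 5/17
mR = -1·sL + 1/2·sR = -28/153

5/17 2/9 5/17 -28/153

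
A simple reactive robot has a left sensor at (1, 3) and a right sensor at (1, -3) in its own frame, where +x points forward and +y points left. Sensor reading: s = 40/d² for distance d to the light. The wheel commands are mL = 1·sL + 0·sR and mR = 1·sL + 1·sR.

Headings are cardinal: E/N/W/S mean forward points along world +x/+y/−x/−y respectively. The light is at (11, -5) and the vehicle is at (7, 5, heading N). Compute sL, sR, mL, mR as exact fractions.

4/17 20/61 4/17 584/1037

left sensor world pos  = (4, 6); dL² = 170
right sensor world pos = (10, 6); dR² = 122
sL = 40/170 = 4/17
sR = 40/122 = 20/61
mL = 1·sL + 0·sR = 4/17
mR = 1·sL + 1·sR = 584/1037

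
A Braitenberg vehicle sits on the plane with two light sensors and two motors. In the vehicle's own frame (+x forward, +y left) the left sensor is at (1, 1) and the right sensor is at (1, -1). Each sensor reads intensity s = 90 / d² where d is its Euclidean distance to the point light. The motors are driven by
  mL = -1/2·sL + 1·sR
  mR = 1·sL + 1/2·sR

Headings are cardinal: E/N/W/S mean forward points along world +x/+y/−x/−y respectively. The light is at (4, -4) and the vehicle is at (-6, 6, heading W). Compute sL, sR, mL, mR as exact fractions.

45/101 45/121 3645/24442 15435/24442

left sensor world pos  = (-7, 5); dL² = 202
right sensor world pos = (-7, 7); dR² = 242
sL = 90/202 = 45/101
sR = 90/242 = 45/121
mL = -1/2·sL + 1·sR = 3645/24442
mR = 1·sL + 1/2·sR = 15435/24442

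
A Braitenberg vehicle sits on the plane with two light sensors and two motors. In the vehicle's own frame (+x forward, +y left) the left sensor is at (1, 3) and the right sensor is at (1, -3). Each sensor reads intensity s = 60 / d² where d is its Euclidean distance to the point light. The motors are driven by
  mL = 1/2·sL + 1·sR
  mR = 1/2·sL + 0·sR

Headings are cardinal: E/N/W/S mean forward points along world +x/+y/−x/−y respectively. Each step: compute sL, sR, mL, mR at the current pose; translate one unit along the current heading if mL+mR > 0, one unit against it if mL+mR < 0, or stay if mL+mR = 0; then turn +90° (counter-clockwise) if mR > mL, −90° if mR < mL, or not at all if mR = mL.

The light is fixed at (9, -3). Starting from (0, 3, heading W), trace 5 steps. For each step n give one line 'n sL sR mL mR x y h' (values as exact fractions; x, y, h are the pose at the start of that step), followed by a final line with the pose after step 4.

0 60/109 60/181 11970/19729 30/109 0 3 W
1 30/109 30/49 4005/5341 15/109 -1 3 N
2 60/181 60/97 13770/17557 30/181 -1 4 E
3 5/6 1/3 3/4 5/12 0 4 S
4 60/109 60/181 11970/19729 30/109 0 3 W
final -1 3 N

n=0: pose=(0,3,W); sL=60/109, sR=60/181; mL=11970/19729, mR=30/109; mL+mR=17400/19729 → advance +1; mR−mL=-60/181 → turn -1·90°
n=1: pose=(-1,3,N); sL=30/109, sR=30/49; mL=4005/5341, mR=15/109; mL+mR=4740/5341 → advance +1; mR−mL=-30/49 → turn -1·90°
n=2: pose=(-1,4,E); sL=60/181, sR=60/97; mL=13770/17557, mR=30/181; mL+mR=16680/17557 → advance +1; mR−mL=-60/97 → turn -1·90°
n=3: pose=(0,4,S); sL=5/6, sR=1/3; mL=3/4, mR=5/12; mL+mR=7/6 → advance +1; mR−mL=-1/3 → turn -1·90°
n=4: pose=(0,3,W); sL=60/109, sR=60/181; mL=11970/19729, mR=30/109; mL+mR=17400/19729 → advance +1; mR−mL=-60/181 → turn -1·90°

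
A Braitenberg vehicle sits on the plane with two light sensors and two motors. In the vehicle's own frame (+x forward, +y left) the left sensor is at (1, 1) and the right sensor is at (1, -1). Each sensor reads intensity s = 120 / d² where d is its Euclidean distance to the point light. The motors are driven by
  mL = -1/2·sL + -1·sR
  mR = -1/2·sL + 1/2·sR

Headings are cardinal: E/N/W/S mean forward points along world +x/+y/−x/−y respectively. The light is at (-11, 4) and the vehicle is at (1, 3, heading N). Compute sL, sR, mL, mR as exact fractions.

left sensor world pos  = (0, 4); dL² = 121
right sensor world pos = (2, 4); dR² = 169
sL = 120/121 = 120/121
sR = 120/169 = 120/169
mL = -1/2·sL + -1·sR = -24660/20449
mR = -1/2·sL + 1/2·sR = -2880/20449

120/121 120/169 -24660/20449 -2880/20449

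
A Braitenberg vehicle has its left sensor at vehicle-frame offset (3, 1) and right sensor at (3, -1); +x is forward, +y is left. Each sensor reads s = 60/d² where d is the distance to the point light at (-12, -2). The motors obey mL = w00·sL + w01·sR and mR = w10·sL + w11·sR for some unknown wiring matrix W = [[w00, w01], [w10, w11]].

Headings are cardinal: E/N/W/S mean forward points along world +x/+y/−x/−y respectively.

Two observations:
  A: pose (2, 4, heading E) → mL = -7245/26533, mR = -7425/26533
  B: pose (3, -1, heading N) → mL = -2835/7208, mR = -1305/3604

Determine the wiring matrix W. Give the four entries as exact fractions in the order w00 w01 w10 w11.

-1 -1/2 -1/2 -1

obs A: pose=(2,4,E) → sL=30/169, sR=30/157, mL=-7245/26533, mR=-7425/26533
obs B: pose=(3,-1,N) → sL=15/53, sR=15/68, mL=-2835/7208, mR=-1305/3604
sensor matrix S = [[30/169, 30/157], [15/53, 15/68]]; det S = -713475/47812466
solve [mL_A; mL_B] = S·[w00; w01] and [mR_A; mR_B] = S·[w10; w11]:
  w00 = -1, w01 = -1/2, w10 = -1/2, w11 = -1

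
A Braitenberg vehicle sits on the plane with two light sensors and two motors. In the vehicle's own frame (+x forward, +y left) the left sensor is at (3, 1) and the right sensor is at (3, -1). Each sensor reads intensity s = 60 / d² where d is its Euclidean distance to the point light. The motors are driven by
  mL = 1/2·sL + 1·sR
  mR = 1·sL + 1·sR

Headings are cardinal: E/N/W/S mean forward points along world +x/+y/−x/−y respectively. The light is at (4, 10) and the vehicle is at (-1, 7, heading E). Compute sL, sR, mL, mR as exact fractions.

left sensor world pos  = (2, 8); dL² = 8
right sensor world pos = (2, 6); dR² = 20
sL = 60/8 = 15/2
sR = 60/20 = 3
mL = 1/2·sL + 1·sR = 27/4
mR = 1·sL + 1·sR = 21/2

15/2 3 27/4 21/2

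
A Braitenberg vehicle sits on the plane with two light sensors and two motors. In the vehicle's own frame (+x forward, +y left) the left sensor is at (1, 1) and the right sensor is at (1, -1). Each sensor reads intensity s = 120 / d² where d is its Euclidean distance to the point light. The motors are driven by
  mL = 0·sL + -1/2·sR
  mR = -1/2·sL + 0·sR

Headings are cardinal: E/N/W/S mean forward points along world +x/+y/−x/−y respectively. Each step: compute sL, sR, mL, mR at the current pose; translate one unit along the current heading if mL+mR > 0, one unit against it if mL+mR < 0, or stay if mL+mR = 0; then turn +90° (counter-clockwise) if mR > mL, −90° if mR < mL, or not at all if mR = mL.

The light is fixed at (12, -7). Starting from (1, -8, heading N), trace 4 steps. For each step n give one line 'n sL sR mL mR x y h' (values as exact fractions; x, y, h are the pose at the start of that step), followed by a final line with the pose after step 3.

n=0: pose=(1,-8,N); sL=5/6, sR=6/5; mL=-3/5, mR=-5/12; mL+mR=-61/60 → advance -1; mR−mL=11/60 → turn +1·90°
n=1: pose=(1,-9,W); sL=40/51, sR=24/29; mL=-12/29, mR=-20/51; mL+mR=-1192/1479 → advance -1; mR−mL=32/1479 → turn +1·90°
n=2: pose=(2,-9,S); sL=4/3, sR=12/13; mL=-6/13, mR=-2/3; mL+mR=-44/39 → advance -1; mR−mL=-8/39 → turn -1·90°
n=3: pose=(2,-8,W); sL=24/25, sR=120/121; mL=-60/121, mR=-12/25; mL+mR=-2952/3025 → advance -1; mR−mL=48/3025 → turn +1·90°

0 5/6 6/5 -3/5 -5/12 1 -8 N
1 40/51 24/29 -12/29 -20/51 1 -9 W
2 4/3 12/13 -6/13 -2/3 2 -9 S
3 24/25 120/121 -60/121 -12/25 2 -8 W
final 3 -8 S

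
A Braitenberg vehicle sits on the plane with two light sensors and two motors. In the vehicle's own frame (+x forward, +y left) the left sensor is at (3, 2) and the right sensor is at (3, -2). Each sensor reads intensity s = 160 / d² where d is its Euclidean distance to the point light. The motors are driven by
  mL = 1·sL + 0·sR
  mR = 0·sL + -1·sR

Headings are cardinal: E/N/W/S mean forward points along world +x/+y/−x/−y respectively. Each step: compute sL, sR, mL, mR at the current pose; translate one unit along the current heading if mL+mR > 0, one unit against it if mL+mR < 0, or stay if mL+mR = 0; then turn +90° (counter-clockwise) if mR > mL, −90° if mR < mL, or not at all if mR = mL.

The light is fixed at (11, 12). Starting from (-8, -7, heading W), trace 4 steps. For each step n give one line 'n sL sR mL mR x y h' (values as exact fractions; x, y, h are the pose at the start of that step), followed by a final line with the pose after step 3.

n=0: pose=(-8,-7,W); sL=32/185, sR=160/773; mL=32/185, mR=-160/773; mL+mR=-4864/143005 → advance -1; mR−mL=-54336/143005 → turn -1·90°
n=1: pose=(-7,-7,N); sL=10/41, sR=5/16; mL=10/41, mR=-5/16; mL+mR=-45/656 → advance -1; mR−mL=-365/656 → turn -1·90°
n=2: pose=(-7,-8,E); sL=160/549, sR=160/709; mL=160/549, mR=-160/709; mL+mR=25600/389241 → advance +1; mR−mL=-201280/389241 → turn -1·90°
n=3: pose=(-6,-8,S); sL=80/377, sR=16/89; mL=80/377, mR=-16/89; mL+mR=1088/33553 → advance +1; mR−mL=-13152/33553 → turn -1·90°

0 32/185 160/773 32/185 -160/773 -8 -7 W
1 10/41 5/16 10/41 -5/16 -7 -7 N
2 160/549 160/709 160/549 -160/709 -7 -8 E
3 80/377 16/89 80/377 -16/89 -6 -8 S
final -6 -9 W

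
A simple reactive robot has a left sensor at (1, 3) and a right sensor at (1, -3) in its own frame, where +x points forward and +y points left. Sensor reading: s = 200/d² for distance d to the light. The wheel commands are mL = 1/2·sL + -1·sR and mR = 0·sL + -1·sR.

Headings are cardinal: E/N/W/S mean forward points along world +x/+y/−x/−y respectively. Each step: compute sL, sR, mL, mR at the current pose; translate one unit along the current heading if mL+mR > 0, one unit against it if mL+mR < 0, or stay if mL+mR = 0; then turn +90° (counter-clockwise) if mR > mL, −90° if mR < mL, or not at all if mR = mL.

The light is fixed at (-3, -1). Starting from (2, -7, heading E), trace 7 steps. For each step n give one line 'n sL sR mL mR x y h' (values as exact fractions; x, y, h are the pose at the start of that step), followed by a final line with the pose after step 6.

0 40/9 200/117 20/39 -200/117 2 -7 E
1 100/49 4 -146/49 -4 1 -7 S
2 200/73 200/13 -13300/949 -200/13 1 -6 W
3 10 5/2 5/2 -5/2 2 -6 N
4 5 2 1/2 -2 2 -6 E
5 40/17 200/37 -2660/629 -200/37 1 -6 S
6 100/29 20 -530/29 -20 1 -5 W
final 2 -5 N

n=0: pose=(2,-7,E); sL=40/9, sR=200/117; mL=20/39, mR=-200/117; mL+mR=-140/117 → advance -1; mR−mL=-20/9 → turn -1·90°
n=1: pose=(1,-7,S); sL=100/49, sR=4; mL=-146/49, mR=-4; mL+mR=-342/49 → advance -1; mR−mL=-50/49 → turn -1·90°
n=2: pose=(1,-6,W); sL=200/73, sR=200/13; mL=-13300/949, mR=-200/13; mL+mR=-27900/949 → advance -1; mR−mL=-100/73 → turn -1·90°
n=3: pose=(2,-6,N); sL=10, sR=5/2; mL=5/2, mR=-5/2; mL+mR=0 → advance +0; mR−mL=-5 → turn -1·90°
n=4: pose=(2,-6,E); sL=5, sR=2; mL=1/2, mR=-2; mL+mR=-3/2 → advance -1; mR−mL=-5/2 → turn -1·90°
n=5: pose=(1,-6,S); sL=40/17, sR=200/37; mL=-2660/629, mR=-200/37; mL+mR=-6060/629 → advance -1; mR−mL=-20/17 → turn -1·90°
n=6: pose=(1,-5,W); sL=100/29, sR=20; mL=-530/29, mR=-20; mL+mR=-1110/29 → advance -1; mR−mL=-50/29 → turn -1·90°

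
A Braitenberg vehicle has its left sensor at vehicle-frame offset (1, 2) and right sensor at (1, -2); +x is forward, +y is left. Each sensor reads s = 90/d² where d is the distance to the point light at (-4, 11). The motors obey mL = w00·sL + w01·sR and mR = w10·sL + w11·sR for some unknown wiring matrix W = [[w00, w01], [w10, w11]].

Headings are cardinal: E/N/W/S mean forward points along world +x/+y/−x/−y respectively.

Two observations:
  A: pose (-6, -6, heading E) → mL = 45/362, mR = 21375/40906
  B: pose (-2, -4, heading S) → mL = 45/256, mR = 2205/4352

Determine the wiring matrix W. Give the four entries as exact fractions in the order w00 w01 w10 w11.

0 1/2 1 1/2

obs A: pose=(-6,-6,E) → sL=45/113, sR=45/181, mL=45/362, mR=21375/40906
obs B: pose=(-2,-4,S) → sL=45/136, sR=45/128, mL=45/256, mR=2205/4352
sensor matrix S = [[45/113, 45/181], [45/136, 45/128]]; det S = 2569725/44505728
solve [mL_A; mL_B] = S·[w00; w01] and [mR_A; mR_B] = S·[w10; w11]:
  w00 = 0, w01 = 1/2, w10 = 1, w11 = 1/2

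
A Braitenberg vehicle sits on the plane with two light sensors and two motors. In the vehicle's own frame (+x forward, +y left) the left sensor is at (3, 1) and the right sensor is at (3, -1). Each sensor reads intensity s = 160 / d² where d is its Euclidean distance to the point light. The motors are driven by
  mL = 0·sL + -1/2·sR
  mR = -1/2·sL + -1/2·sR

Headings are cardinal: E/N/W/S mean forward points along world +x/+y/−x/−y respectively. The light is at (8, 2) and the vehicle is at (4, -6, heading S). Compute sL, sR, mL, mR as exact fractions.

left sensor world pos  = (5, -9); dL² = 130
right sensor world pos = (3, -9); dR² = 146
sL = 160/130 = 16/13
sR = 160/146 = 80/73
mL = 0·sL + -1/2·sR = -40/73
mR = -1/2·sL + -1/2·sR = -1104/949

16/13 80/73 -40/73 -1104/949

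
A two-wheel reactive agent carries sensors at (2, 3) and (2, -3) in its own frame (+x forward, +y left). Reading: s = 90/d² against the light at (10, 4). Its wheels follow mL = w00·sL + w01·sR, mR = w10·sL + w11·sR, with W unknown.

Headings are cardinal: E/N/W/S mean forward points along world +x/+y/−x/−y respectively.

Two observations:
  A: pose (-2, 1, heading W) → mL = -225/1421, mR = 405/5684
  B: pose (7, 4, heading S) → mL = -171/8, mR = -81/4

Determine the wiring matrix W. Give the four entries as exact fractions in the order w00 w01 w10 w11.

-1 1/2 -1 1

obs A: pose=(-2,1,W) → sL=45/116, sR=45/98, mL=-225/1421, mR=405/5684
obs B: pose=(7,4,S) → sL=45/2, sR=9/4, mL=-171/8, mR=-81/4
sensor matrix S = [[45/116, 45/98], [45/2, 9/4]]; det S = -215055/22736
solve [mL_A; mL_B] = S·[w00; w01] and [mR_A; mR_B] = S·[w10; w11]:
  w00 = -1, w01 = 1/2, w10 = -1, w11 = 1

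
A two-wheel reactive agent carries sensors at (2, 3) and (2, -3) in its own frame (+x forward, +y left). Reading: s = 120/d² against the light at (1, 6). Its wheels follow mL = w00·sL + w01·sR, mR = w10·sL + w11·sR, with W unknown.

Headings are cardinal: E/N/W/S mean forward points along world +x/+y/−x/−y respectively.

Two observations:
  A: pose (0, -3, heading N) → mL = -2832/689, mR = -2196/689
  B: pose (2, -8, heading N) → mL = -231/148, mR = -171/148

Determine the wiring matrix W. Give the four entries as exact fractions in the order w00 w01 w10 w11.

-1 -1 -1/2 -1

obs A: pose=(0,-3,N) → sL=24/13, sR=120/53, mL=-2832/689, mR=-2196/689
obs B: pose=(2,-8,N) → sL=30/37, sR=3/4, mL=-231/148, mR=-171/148
sensor matrix S = [[24/13, 120/53], [30/37, 3/4]]; det S = -11502/25493
solve [mL_A; mL_B] = S·[w00; w01] and [mR_A; mR_B] = S·[w10; w11]:
  w00 = -1, w01 = -1, w10 = -1/2, w11 = -1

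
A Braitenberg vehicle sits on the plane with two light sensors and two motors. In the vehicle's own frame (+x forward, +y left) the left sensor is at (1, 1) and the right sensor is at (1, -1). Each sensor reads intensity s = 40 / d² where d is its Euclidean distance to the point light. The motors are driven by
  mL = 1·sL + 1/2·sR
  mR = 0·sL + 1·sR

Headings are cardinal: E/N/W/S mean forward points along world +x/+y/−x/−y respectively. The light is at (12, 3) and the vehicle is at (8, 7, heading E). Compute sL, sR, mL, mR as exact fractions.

left sensor world pos  = (9, 8); dL² = 34
right sensor world pos = (9, 6); dR² = 18
sL = 40/34 = 20/17
sR = 40/18 = 20/9
mL = 1·sL + 1/2·sR = 350/153
mR = 0·sL + 1·sR = 20/9

20/17 20/9 350/153 20/9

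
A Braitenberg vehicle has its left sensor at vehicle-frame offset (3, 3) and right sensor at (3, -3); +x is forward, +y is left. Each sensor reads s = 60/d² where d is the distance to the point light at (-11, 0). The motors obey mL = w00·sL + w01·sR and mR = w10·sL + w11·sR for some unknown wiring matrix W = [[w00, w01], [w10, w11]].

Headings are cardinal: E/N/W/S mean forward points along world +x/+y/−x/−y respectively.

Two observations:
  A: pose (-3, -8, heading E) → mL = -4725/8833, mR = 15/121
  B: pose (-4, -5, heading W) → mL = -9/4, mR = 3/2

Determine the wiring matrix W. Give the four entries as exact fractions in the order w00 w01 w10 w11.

-1 -1/2 0 1/2

obs A: pose=(-3,-8,E) → sL=30/73, sR=30/121, mL=-4725/8833, mR=15/121
obs B: pose=(-4,-5,W) → sL=3/4, sR=3, mL=-9/4, mR=3/2
sensor matrix S = [[30/73, 30/121], [3/4, 3]]; det S = 18495/17666
solve [mL_A; mL_B] = S·[w00; w01] and [mR_A; mR_B] = S·[w10; w11]:
  w00 = -1, w01 = -1/2, w10 = 0, w11 = 1/2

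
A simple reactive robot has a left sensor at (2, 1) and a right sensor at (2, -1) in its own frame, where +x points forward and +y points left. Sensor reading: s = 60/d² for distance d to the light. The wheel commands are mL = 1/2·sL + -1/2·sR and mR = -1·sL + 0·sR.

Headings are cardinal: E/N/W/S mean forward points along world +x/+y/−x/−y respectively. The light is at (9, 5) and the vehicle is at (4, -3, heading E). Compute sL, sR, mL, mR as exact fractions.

30/29 2/3 16/87 -30/29

left sensor world pos  = (6, -2); dL² = 58
right sensor world pos = (6, -4); dR² = 90
sL = 60/58 = 30/29
sR = 60/90 = 2/3
mL = 1/2·sL + -1/2·sR = 16/87
mR = -1·sL + 0·sR = -30/29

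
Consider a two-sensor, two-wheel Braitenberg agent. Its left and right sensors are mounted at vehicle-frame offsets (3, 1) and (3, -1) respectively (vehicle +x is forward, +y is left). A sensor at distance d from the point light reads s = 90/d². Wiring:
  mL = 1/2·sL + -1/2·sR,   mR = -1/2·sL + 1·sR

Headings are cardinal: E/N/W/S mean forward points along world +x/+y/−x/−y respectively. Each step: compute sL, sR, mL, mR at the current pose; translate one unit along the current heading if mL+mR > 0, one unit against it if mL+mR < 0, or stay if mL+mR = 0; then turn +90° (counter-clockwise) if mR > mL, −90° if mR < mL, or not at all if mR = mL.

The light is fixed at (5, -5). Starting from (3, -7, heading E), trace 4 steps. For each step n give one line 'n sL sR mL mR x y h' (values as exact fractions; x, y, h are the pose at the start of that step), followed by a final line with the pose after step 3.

n=0: pose=(3,-7,E); sL=45, sR=9; mL=18, mR=-27/2; mL+mR=9/2 → advance +1; mR−mL=-63/2 → turn -1·90°
n=1: pose=(4,-7,S); sL=18/5, sR=90/29; mL=36/145, mR=189/145; mL+mR=45/29 → advance +1; mR−mL=153/145 → turn +1·90°
n=2: pose=(4,-8,E); sL=45/4, sR=9/2; mL=27/8, mR=-9/8; mL+mR=9/4 → advance +1; mR−mL=-9/2 → turn -1·90°
n=3: pose=(5,-8,S); sL=90/37, sR=90/37; mL=0, mR=45/37; mL+mR=45/37 → advance +1; mR−mL=45/37 → turn +1·90°

0 45 9 18 -27/2 3 -7 E
1 18/5 90/29 36/145 189/145 4 -7 S
2 45/4 9/2 27/8 -9/8 4 -8 E
3 90/37 90/37 0 45/37 5 -8 S
final 5 -9 E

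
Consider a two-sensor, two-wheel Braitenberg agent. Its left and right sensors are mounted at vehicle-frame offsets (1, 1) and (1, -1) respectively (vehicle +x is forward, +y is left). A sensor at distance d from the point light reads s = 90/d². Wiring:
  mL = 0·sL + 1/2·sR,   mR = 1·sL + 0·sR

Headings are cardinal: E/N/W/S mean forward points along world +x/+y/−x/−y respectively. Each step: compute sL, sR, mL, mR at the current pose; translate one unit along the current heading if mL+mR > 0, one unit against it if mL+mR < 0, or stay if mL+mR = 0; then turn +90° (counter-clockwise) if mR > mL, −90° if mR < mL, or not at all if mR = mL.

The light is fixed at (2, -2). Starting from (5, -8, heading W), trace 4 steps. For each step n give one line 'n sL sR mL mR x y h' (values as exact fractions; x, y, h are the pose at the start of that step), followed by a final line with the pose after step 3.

0 90/53 90/29 45/29 90/53 5 -8 W
1 45/29 9/5 9/10 45/29 4 -8 S
2 2 90/73 45/73 2 4 -9 E
3 9/4 45/26 45/52 9/4 5 -9 N
final 5 -8 W

n=0: pose=(5,-8,W); sL=90/53, sR=90/29; mL=45/29, mR=90/53; mL+mR=4995/1537 → advance +1; mR−mL=225/1537 → turn +1·90°
n=1: pose=(4,-8,S); sL=45/29, sR=9/5; mL=9/10, mR=45/29; mL+mR=711/290 → advance +1; mR−mL=189/290 → turn +1·90°
n=2: pose=(4,-9,E); sL=2, sR=90/73; mL=45/73, mR=2; mL+mR=191/73 → advance +1; mR−mL=101/73 → turn +1·90°
n=3: pose=(5,-9,N); sL=9/4, sR=45/26; mL=45/52, mR=9/4; mL+mR=81/26 → advance +1; mR−mL=18/13 → turn +1·90°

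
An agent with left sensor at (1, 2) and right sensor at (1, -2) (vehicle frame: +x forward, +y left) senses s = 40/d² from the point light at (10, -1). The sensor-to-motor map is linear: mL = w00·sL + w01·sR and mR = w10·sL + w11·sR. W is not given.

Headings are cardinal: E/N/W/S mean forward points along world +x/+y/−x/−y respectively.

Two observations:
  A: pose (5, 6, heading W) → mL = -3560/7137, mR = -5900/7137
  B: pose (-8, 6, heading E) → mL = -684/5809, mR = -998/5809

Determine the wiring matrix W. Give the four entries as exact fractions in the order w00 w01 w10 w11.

obs A: pose=(5,6,W) → sL=40/61, sR=40/117, mL=-3560/7137, mR=-5900/7137
obs B: pose=(-8,6,E) → sL=4/37, sR=20/157, mL=-684/5809, mR=-998/5809
sensor matrix S = [[40/61, 40/117], [4/37, 20/157]]; det S = 1930880/41458833
solve [mL_A; mL_B] = S·[w00; w01] and [mR_A; mR_B] = S·[w10; w11]:
  w00 = -1/2, w01 = -1/2, w10 = -1, w11 = -1/2

-1/2 -1/2 -1 -1/2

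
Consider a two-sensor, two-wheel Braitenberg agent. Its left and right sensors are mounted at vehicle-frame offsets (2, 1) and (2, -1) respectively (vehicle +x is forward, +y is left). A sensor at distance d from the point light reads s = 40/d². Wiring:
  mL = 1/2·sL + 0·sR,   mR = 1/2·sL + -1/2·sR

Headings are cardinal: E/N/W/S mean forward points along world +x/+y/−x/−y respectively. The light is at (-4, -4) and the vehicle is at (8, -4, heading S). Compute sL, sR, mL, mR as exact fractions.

40/173 8/25 20/173 -192/4325

left sensor world pos  = (9, -6); dL² = 173
right sensor world pos = (7, -6); dR² = 125
sL = 40/173 = 40/173
sR = 40/125 = 8/25
mL = 1/2·sL + 0·sR = 20/173
mR = 1/2·sL + -1/2·sR = -192/4325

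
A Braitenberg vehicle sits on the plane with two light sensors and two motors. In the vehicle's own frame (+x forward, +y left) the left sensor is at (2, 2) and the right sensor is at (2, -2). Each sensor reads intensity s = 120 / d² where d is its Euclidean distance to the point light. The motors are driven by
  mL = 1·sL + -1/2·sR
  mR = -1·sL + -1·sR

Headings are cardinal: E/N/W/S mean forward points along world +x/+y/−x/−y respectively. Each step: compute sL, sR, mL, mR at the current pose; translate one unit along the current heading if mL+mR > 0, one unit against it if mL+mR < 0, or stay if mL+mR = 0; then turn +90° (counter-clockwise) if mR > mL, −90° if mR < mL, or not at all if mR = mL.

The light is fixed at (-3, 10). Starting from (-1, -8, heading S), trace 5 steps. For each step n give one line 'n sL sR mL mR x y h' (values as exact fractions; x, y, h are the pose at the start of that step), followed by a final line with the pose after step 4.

0 15/52 3/10 9/65 -153/260 -1 -8 S
1 120/361 8/15 356/5415 -4688/5415 -1 -7 W
2 60/113 12/25 822/2825 -2856/2825 0 -7 N
3 120/281 24/85 6828/23885 -16944/23885 0 -8 E
4 15/52 3/10 9/65 -153/260 -1 -8 S
final -1 -7 W

n=0: pose=(-1,-8,S); sL=15/52, sR=3/10; mL=9/65, mR=-153/260; mL+mR=-9/20 → advance -1; mR−mL=-189/260 → turn -1·90°
n=1: pose=(-1,-7,W); sL=120/361, sR=8/15; mL=356/5415, mR=-4688/5415; mL+mR=-4/5 → advance -1; mR−mL=-5044/5415 → turn -1·90°
n=2: pose=(0,-7,N); sL=60/113, sR=12/25; mL=822/2825, mR=-2856/2825; mL+mR=-18/25 → advance -1; mR−mL=-3678/2825 → turn -1·90°
n=3: pose=(0,-8,E); sL=120/281, sR=24/85; mL=6828/23885, mR=-16944/23885; mL+mR=-36/85 → advance -1; mR−mL=-23772/23885 → turn -1·90°
n=4: pose=(-1,-8,S); sL=15/52, sR=3/10; mL=9/65, mR=-153/260; mL+mR=-9/20 → advance -1; mR−mL=-189/260 → turn -1·90°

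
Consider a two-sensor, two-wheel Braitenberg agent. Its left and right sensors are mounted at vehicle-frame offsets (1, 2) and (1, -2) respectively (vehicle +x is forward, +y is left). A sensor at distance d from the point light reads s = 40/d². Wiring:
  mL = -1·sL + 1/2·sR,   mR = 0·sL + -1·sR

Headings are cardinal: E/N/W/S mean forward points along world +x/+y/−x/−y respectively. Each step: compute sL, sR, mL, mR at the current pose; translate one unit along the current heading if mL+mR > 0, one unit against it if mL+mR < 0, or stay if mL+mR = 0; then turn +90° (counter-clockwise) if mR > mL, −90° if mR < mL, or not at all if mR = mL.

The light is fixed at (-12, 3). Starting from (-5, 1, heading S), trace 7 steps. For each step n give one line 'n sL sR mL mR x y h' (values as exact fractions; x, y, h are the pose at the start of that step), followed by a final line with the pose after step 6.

n=0: pose=(-5,1,S); sL=4/9, sR=20/17; mL=22/153, mR=-20/17; mL+mR=-158/153 → advance -1; mR−mL=-202/153 → turn -1·90°
n=1: pose=(-5,2,W); sL=8/9, sR=40/37; mL=-116/333, mR=-40/37; mL+mR=-476/333 → advance -1; mR−mL=-244/333 → turn -1·90°
n=2: pose=(-4,2,N); sL=10/9, sR=2/5; mL=-41/45, mR=-2/5; mL+mR=-59/45 → advance -1; mR−mL=23/45 → turn +1·90°
n=3: pose=(-4,1,W); sL=8/13, sR=40/49; mL=-132/637, mR=-40/49; mL+mR=-652/637 → advance -1; mR−mL=-388/637 → turn -1·90°
n=4: pose=(-3,1,N); sL=4/5, sR=20/61; mL=-194/305, mR=-20/61; mL+mR=-294/305 → advance -1; mR−mL=94/305 → turn +1·90°
n=5: pose=(-3,0,W); sL=40/89, sR=8/13; mL=-164/1157, mR=-8/13; mL+mR=-876/1157 → advance -1; mR−mL=-548/1157 → turn -1·90°
n=6: pose=(-2,0,N); sL=10/17, sR=10/37; mL=-285/629, mR=-10/37; mL+mR=-455/629 → advance -1; mR−mL=115/629 → turn +1·90°

0 4/9 20/17 22/153 -20/17 -5 1 S
1 8/9 40/37 -116/333 -40/37 -5 2 W
2 10/9 2/5 -41/45 -2/5 -4 2 N
3 8/13 40/49 -132/637 -40/49 -4 1 W
4 4/5 20/61 -194/305 -20/61 -3 1 N
5 40/89 8/13 -164/1157 -8/13 -3 0 W
6 10/17 10/37 -285/629 -10/37 -2 0 N
final -2 -1 W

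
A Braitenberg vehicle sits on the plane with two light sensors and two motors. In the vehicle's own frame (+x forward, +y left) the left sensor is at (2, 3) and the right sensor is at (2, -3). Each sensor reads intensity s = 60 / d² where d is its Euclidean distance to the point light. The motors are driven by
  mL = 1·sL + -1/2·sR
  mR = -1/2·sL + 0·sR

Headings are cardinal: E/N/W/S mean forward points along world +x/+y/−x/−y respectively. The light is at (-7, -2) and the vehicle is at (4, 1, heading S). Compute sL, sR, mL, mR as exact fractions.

60/197 12/13 -402/2561 -30/197

left sensor world pos  = (7, -1); dL² = 197
right sensor world pos = (1, -1); dR² = 65
sL = 60/197 = 60/197
sR = 60/65 = 12/13
mL = 1·sL + -1/2·sR = -402/2561
mR = -1/2·sL + 0·sR = -30/197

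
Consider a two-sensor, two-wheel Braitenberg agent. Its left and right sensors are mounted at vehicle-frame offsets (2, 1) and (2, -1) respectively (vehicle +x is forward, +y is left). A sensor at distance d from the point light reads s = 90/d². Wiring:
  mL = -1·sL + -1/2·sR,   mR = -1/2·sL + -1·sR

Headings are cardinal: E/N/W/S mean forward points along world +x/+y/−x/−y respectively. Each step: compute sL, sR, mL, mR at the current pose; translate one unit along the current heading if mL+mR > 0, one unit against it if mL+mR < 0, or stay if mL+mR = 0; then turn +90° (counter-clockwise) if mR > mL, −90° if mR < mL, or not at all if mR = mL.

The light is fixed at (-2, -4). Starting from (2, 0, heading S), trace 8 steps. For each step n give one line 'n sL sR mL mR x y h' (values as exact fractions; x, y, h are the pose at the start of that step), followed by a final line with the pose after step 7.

0 90/29 90/13 -2475/377 -3195/377 2 0 S
1 9/2 9/4 -45/8 -9/2 2 1 W
2 2 18/5 -19/5 -23/5 3 1 S
3 45/17 45/29 -3375/986 -2835/986 3 2 W
4 18/13 90/41 -1323/533 -1539/533 4 2 S
5 45/26 9/8 -477/208 -207/104 4 3 W
6 90/89 90/61 -9495/5429 -10755/5429 5 3 S
7 45/37 45/53 -6435/3922 -5715/3922 5 4 W
final 6 4 S

n=0: pose=(2,0,S); sL=90/29, sR=90/13; mL=-2475/377, mR=-3195/377; mL+mR=-5670/377 → advance -1; mR−mL=-720/377 → turn -1·90°
n=1: pose=(2,1,W); sL=9/2, sR=9/4; mL=-45/8, mR=-9/2; mL+mR=-81/8 → advance -1; mR−mL=9/8 → turn +1·90°
n=2: pose=(3,1,S); sL=2, sR=18/5; mL=-19/5, mR=-23/5; mL+mR=-42/5 → advance -1; mR−mL=-4/5 → turn -1·90°
n=3: pose=(3,2,W); sL=45/17, sR=45/29; mL=-3375/986, mR=-2835/986; mL+mR=-3105/493 → advance -1; mR−mL=270/493 → turn +1·90°
n=4: pose=(4,2,S); sL=18/13, sR=90/41; mL=-1323/533, mR=-1539/533; mL+mR=-2862/533 → advance -1; mR−mL=-216/533 → turn -1·90°
n=5: pose=(4,3,W); sL=45/26, sR=9/8; mL=-477/208, mR=-207/104; mL+mR=-891/208 → advance -1; mR−mL=63/208 → turn +1·90°
n=6: pose=(5,3,S); sL=90/89, sR=90/61; mL=-9495/5429, mR=-10755/5429; mL+mR=-20250/5429 → advance -1; mR−mL=-1260/5429 → turn -1·90°
n=7: pose=(5,4,W); sL=45/37, sR=45/53; mL=-6435/3922, mR=-5715/3922; mL+mR=-6075/1961 → advance -1; mR−mL=360/1961 → turn +1·90°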